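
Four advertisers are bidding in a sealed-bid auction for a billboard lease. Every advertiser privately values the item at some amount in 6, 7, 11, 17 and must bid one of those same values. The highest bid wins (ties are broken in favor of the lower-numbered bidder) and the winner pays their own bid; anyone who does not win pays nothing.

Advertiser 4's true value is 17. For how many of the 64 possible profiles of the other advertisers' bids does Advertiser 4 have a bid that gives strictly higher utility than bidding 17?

Others bid (6, 6, 6): truth gives 0; bid 7 gives 10 > 0. Violating.
Others bid (6, 6, 7): truth gives 0; bid 11 gives 6 > 0. Violating.
Others bid (6, 7, 6): truth gives 0; bid 11 gives 6 > 0. Violating.
Others bid (6, 7, 7): truth gives 0; bid 11 gives 6 > 0. Violating.
Others bid (6, 6, 11): truth gives 0; no alternative beats it.
Others bid (6, 6, 17): truth gives 0; no alternative beats it.
(Checking all 64 profiles: 8 have a profitable deviation, 56 do not.)

8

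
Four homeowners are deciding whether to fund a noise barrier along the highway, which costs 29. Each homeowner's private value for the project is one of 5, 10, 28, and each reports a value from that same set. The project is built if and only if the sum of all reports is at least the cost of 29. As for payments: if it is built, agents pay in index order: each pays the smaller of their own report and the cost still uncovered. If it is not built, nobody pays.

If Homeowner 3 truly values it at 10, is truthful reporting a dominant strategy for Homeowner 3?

No

Consider the case where Homeowner 1 reports 5, Homeowner 2 reports 5 and Homeowner 4 reports 28.
Truthful report 10: project built, pays 10, utility 10 - 10 = 0.
Report 5 instead: project built, pays 5, utility 10 - 5 = 5.
Since 5 > 0, reporting 5 is strictly better here, so truthful reporting is not dominant.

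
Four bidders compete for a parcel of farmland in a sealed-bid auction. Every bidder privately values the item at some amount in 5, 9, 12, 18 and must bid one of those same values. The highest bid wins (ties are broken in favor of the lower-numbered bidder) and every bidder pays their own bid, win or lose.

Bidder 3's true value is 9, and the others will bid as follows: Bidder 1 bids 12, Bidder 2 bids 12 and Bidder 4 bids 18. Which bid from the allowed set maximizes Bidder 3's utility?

Bid 5: loses but pays 5, utility -5.
Bid 9: loses but pays 9, utility -9.
Bid 12: loses but pays 12, utility -12.
Bid 18: wins, pays 18, utility 9 - 18 = -9.
The best choice is 5 with utility -5.

5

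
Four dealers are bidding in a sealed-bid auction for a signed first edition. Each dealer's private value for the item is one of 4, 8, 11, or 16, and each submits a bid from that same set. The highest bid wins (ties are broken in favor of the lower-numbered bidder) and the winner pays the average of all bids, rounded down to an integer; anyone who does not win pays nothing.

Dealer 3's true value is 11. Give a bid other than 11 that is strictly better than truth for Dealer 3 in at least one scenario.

16

Suppose Dealer 1 bids 4, Dealer 2 bids 4 and Dealer 4 bids 16.
Bid 11: loses, pays 0, utility 0.
Bid 16: wins, pays 10, utility 11 - 10 = 1.
So bidding 16 beats truth here (1 > 0).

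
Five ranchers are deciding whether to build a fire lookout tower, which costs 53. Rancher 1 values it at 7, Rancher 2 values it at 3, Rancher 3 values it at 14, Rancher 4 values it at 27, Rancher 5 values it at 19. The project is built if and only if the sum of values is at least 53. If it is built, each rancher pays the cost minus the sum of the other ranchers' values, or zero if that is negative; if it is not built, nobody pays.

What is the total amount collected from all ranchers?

12

Total value 70 ≥ cost 53, so it is built.
Rancher 1: others sum to 63; max(0, 53 - 63) = 0.
Rancher 2: others sum to 67; max(0, 53 - 67) = 0.
Rancher 3: others sum to 56; max(0, 53 - 56) = 0.
Rancher 4: others sum to 43; max(0, 53 - 43) = 10.
Rancher 5: others sum to 51; max(0, 53 - 51) = 2.
Total collected = 0 + 0 + 0 + 10 + 2 = 12.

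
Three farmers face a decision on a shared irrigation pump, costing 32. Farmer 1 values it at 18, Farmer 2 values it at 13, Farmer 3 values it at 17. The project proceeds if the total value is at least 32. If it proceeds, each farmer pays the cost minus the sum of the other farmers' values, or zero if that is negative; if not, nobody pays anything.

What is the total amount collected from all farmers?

Total value 48 ≥ cost 32, so it is built.
Farmer 1: others sum to 30; max(0, 32 - 30) = 2.
Farmer 2: others sum to 35; max(0, 32 - 35) = 0.
Farmer 3: others sum to 31; max(0, 32 - 31) = 1.
Total collected = 2 + 0 + 1 = 3.

3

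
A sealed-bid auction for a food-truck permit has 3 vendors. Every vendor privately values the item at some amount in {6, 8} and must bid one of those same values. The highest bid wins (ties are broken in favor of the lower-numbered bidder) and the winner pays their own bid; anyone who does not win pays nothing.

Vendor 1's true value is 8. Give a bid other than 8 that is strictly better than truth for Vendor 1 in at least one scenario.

Suppose Vendor 2 bids 6 and Vendor 3 bids 6.
Bid 8: wins, pays 8, utility 8 - 8 = 0.
Bid 6: wins, pays 6, utility 8 - 6 = 2.
So bidding 6 beats truth here (2 > 0).

6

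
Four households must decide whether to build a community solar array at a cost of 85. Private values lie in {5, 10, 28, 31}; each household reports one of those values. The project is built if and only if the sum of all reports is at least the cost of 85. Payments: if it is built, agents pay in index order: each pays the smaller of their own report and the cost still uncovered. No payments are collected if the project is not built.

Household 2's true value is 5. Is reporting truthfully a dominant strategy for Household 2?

Check each profile of the others' reports and compare truth against every alternative report.
Others report (28, 28, 28): truth gives 0, best alternative gives -5.
Others report (28, 28, 31): truth gives 0, best alternative gives -5.
Others report (28, 31, 28): truth gives 0, best alternative gives -5.
Others report (28, 31, 31): truth gives 0, best alternative gives -5.
Others report (31, 28, 28): truth gives 0, best alternative gives -5.
Others report (31, 28, 31): truth gives 0, best alternative gives -5.
(Remaining 58 profiles checked similarly; truth is weakly best in each.)
In every case the truthful report is at least as good as any alternative, so it is a dominant strategy.

Yes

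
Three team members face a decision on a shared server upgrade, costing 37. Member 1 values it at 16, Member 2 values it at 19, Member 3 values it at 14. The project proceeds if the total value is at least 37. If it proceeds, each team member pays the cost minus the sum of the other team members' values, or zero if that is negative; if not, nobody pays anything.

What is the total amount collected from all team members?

Total value 49 ≥ cost 37, so it is built.
Member 1: others sum to 33; max(0, 37 - 33) = 4.
Member 2: others sum to 30; max(0, 37 - 30) = 7.
Member 3: others sum to 35; max(0, 37 - 35) = 2.
Total collected = 4 + 7 + 2 = 13.

13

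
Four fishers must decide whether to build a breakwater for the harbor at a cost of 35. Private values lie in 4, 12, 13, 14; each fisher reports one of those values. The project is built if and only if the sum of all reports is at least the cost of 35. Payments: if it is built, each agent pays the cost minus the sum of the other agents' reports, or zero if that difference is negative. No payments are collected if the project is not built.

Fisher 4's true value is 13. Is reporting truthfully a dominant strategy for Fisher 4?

Yes

Check each profile of the others' reports and compare truth against every alternative report.
Others report (12, 12, 12): truth gives 13, best alternative gives 13.
Others report (12, 12, 13): truth gives 13, best alternative gives 13.
Others report (12, 12, 14): truth gives 13, best alternative gives 13.
Others report (12, 13, 12): truth gives 13, best alternative gives 13.
Others report (12, 13, 13): truth gives 13, best alternative gives 13.
Others report (12, 13, 14): truth gives 13, best alternative gives 13.
(Remaining 58 profiles checked similarly; truth is weakly best in each.)
In every case the truthful report is at least as good as any alternative, so it is a dominant strategy.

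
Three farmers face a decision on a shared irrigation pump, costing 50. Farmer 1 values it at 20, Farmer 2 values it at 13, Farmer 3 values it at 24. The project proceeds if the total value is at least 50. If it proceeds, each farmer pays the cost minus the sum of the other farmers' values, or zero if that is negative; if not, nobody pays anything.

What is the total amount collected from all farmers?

Total value 57 ≥ cost 50, so it is built.
Farmer 1: others sum to 37; max(0, 50 - 37) = 13.
Farmer 2: others sum to 44; max(0, 50 - 44) = 6.
Farmer 3: others sum to 33; max(0, 50 - 33) = 17.
Total collected = 13 + 6 + 17 = 36.

36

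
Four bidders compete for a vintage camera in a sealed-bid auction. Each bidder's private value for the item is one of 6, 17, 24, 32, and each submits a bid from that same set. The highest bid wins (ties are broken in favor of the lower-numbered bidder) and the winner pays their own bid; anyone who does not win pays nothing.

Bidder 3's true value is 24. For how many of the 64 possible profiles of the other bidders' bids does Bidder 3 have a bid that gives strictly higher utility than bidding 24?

2

Others bid (6, 6, 6): truth gives 0; bid 17 gives 7 > 0. Violating.
Others bid (6, 6, 17): truth gives 0; bid 17 gives 7 > 0. Violating.
Others bid (6, 6, 24): truth gives 0; no alternative beats it.
Others bid (6, 6, 32): truth gives 0; no alternative beats it.
(Checking all 64 profiles: 2 have a profitable deviation, 62 do not.)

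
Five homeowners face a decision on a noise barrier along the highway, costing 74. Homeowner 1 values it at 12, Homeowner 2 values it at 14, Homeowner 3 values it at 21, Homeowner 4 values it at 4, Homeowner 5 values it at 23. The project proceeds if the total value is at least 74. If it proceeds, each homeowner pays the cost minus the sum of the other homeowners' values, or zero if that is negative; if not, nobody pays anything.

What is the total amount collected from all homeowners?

74

Total value 74 ≥ cost 74, so it is built.
Homeowner 1: others sum to 62; max(0, 74 - 62) = 12.
Homeowner 2: others sum to 60; max(0, 74 - 60) = 14.
Homeowner 3: others sum to 53; max(0, 74 - 53) = 21.
Homeowner 4: others sum to 70; max(0, 74 - 70) = 4.
Homeowner 5: others sum to 51; max(0, 74 - 51) = 23.
Total collected = 12 + 14 + 21 + 4 + 23 = 74.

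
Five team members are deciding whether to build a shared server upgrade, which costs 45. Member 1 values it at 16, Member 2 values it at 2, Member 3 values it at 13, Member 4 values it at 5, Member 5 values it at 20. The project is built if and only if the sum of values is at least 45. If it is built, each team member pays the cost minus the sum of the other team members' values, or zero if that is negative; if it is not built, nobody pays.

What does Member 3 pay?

2

Total value 56 ≥ cost 45, so the project is built.
The other team members' values sum to 43.
Cost minus that sum is 45 - 43 = 2.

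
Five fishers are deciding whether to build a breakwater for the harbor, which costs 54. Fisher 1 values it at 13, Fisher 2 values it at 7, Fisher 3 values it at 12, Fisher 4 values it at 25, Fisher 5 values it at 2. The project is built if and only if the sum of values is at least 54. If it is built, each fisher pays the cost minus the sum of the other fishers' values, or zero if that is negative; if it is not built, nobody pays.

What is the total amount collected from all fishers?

Total value 59 ≥ cost 54, so it is built.
Fisher 1: others sum to 46; max(0, 54 - 46) = 8.
Fisher 2: others sum to 52; max(0, 54 - 52) = 2.
Fisher 3: others sum to 47; max(0, 54 - 47) = 7.
Fisher 4: others sum to 34; max(0, 54 - 34) = 20.
Fisher 5: others sum to 57; max(0, 54 - 57) = 0.
Total collected = 8 + 2 + 7 + 20 + 0 = 37.

37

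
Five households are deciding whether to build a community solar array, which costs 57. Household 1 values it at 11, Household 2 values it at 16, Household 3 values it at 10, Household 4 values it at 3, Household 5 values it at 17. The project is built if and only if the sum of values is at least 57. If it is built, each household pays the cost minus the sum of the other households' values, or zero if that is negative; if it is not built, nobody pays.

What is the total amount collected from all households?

57

Total value 57 ≥ cost 57, so it is built.
Household 1: others sum to 46; max(0, 57 - 46) = 11.
Household 2: others sum to 41; max(0, 57 - 41) = 16.
Household 3: others sum to 47; max(0, 57 - 47) = 10.
Household 4: others sum to 54; max(0, 57 - 54) = 3.
Household 5: others sum to 40; max(0, 57 - 40) = 17.
Total collected = 11 + 16 + 10 + 3 + 17 = 57.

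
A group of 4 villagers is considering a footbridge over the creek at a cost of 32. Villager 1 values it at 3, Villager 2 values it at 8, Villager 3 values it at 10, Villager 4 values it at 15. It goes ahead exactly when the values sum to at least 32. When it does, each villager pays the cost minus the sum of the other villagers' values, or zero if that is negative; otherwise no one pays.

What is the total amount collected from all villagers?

Total value 36 ≥ cost 32, so it is built.
Villager 1: others sum to 33; max(0, 32 - 33) = 0.
Villager 2: others sum to 28; max(0, 32 - 28) = 4.
Villager 3: others sum to 26; max(0, 32 - 26) = 6.
Villager 4: others sum to 21; max(0, 32 - 21) = 11.
Total collected = 0 + 4 + 6 + 11 = 21.

21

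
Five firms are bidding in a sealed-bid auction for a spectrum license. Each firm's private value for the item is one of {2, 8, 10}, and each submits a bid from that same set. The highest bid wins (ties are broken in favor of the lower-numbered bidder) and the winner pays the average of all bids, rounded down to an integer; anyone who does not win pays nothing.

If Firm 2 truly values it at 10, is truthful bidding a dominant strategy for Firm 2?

No

Consider the case where Firm 1 bids 2, Firm 3 bids 2, Firm 4 bids 8 and Firm 5 bids 8.
Truthful bid 10: wins, pays 6, utility 10 - 6 = 4.
Bid 8 instead: wins, pays 5, utility 10 - 5 = 5.
Since 5 > 4, bidding 8 is strictly better here, so truthful bidding is not dominant.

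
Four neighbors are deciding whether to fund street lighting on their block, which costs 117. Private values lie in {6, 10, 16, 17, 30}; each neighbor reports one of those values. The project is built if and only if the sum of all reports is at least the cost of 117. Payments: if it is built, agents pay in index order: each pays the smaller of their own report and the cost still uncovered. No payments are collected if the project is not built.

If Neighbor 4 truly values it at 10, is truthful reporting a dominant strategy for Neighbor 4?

Yes

Check each profile of the others' reports and compare truth against every alternative report.
Others report (6, 6, 6): truth gives 0, best alternative gives 0.
Others report (6, 6, 10): truth gives 0, best alternative gives 0.
Others report (6, 6, 16): truth gives 0, best alternative gives 0.
Others report (6, 6, 17): truth gives 0, best alternative gives 0.
Others report (6, 6, 30): truth gives 0, best alternative gives 0.
Others report (6, 10, 6): truth gives 0, best alternative gives 0.
(Remaining 119 profiles checked similarly; truth is weakly best in each.)
In every case the truthful report is at least as good as any alternative, so it is a dominant strategy.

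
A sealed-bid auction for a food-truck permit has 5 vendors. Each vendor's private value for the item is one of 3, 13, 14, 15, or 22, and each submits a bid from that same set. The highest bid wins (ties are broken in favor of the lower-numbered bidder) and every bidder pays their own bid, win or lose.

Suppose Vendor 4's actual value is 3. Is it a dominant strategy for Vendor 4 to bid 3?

Check each profile of the others' bids and compare truth against every alternative bid.
Others bid (3, 3, 3, 22): truth gives -3, best alternative gives -13.
Others bid (3, 3, 13, 22): truth gives -3, best alternative gives -13.
Others bid (3, 3, 14, 22): truth gives -3, best alternative gives -13.
Others bid (3, 3, 15, 3): truth gives -3, best alternative gives -13.
Others bid (3, 3, 15, 13): truth gives -3, best alternative gives -13.
Others bid (3, 3, 15, 14): truth gives -3, best alternative gives -13.
(Remaining 619 profiles checked similarly; truth is weakly best in each.)
In every case the truthful bid is at least as good as any alternative, so it is a dominant strategy.

Yes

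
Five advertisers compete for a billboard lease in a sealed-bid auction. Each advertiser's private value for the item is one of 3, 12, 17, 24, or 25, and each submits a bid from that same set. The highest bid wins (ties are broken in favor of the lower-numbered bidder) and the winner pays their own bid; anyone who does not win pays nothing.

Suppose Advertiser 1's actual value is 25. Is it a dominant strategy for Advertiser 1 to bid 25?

Consider the case where Advertiser 2 bids 3, Advertiser 3 bids 3, Advertiser 4 bids 3 and Advertiser 5 bids 3.
Truthful bid 25: wins, pays 25, utility 25 - 25 = 0.
Bid 3 instead: wins, pays 3, utility 25 - 3 = 22.
Since 22 > 0, bidding 3 is strictly better here, so truthful bidding is not dominant.

No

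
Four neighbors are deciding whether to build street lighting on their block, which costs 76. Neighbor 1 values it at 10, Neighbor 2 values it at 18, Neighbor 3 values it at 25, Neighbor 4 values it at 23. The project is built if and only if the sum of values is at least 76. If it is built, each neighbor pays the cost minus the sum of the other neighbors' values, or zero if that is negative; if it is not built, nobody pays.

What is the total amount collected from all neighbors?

76

Total value 76 ≥ cost 76, so it is built.
Neighbor 1: others sum to 66; max(0, 76 - 66) = 10.
Neighbor 2: others sum to 58; max(0, 76 - 58) = 18.
Neighbor 3: others sum to 51; max(0, 76 - 51) = 25.
Neighbor 4: others sum to 53; max(0, 76 - 53) = 23.
Total collected = 10 + 18 + 25 + 23 = 76.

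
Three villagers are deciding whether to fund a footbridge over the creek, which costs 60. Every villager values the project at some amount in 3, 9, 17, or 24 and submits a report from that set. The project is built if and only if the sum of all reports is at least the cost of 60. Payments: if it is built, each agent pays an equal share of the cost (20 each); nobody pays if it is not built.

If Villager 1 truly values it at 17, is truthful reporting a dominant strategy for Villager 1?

No

Consider the case where Villager 2 reports 24 and Villager 3 reports 24.
Truthful report 17: project built, pays 20, utility 17 - 20 = -3.
Report 3 instead: project not built, utility 0.
Since 0 > -3, reporting 3 is strictly better here, so truthful reporting is not dominant.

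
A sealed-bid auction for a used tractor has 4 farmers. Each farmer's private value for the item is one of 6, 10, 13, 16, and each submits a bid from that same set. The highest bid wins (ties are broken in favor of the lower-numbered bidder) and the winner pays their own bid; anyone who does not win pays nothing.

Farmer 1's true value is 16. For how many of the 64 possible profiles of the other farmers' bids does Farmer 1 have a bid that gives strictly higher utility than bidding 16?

Others bid (6, 6, 6): truth gives 0; bid 6 gives 10 > 0. Violating.
Others bid (6, 6, 10): truth gives 0; bid 10 gives 6 > 0. Violating.
Others bid (6, 6, 13): truth gives 0; bid 13 gives 3 > 0. Violating.
Others bid (6, 10, 6): truth gives 0; bid 10 gives 6 > 0. Violating.
Others bid (6, 6, 16): truth gives 0; no alternative beats it.
Others bid (6, 10, 16): truth gives 0; no alternative beats it.
(Checking all 64 profiles: 27 have a profitable deviation, 37 do not.)

27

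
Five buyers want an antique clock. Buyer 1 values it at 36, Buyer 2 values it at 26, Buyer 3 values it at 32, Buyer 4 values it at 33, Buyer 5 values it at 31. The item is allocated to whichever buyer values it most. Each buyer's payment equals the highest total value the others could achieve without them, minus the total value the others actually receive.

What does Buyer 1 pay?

Buyer 1 has the highest value and receives the item.
Without Buyer 1, the item would go to the next-highest value, 33, so the others could achieve 33.
With Buyer 1 present and winning, the others receive nothing, so their total is 0.
Payment = 33 - 0 = 33.

33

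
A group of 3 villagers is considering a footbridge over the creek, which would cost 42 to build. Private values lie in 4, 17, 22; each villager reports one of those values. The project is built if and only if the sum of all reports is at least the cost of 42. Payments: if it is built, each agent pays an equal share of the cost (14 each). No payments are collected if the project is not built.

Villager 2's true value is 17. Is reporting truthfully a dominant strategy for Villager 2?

Consider the case where Villager 1 reports 4 and Villager 3 reports 17.
Truthful report 17: project not built, utility 0.
Report 22 instead: project built, pays 14, utility 17 - 14 = 3.
Since 3 > 0, reporting 22 is strictly better here, so truthful reporting is not dominant.

No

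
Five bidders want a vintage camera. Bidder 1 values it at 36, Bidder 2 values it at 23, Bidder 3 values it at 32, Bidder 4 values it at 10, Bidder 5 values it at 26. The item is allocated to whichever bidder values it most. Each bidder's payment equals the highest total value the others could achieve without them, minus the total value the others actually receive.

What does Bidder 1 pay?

Bidder 1 has the highest value and receives the item.
Without Bidder 1, the item would go to the next-highest value, 32, so the others could achieve 32.
With Bidder 1 present and winning, the others receive nothing, so their total is 0.
Payment = 32 - 0 = 32.

32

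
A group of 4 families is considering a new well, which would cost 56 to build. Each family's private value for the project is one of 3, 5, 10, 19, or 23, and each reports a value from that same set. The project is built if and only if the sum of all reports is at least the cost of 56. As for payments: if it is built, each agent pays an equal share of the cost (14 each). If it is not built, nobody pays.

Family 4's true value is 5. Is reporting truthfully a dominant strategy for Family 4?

Consider the case where Family 1 reports 5, Family 2 reports 23 and Family 3 reports 23.
Truthful report 5: project built, pays 14, utility 5 - 14 = -9.
Report 3 instead: project not built, utility 0.
Since 0 > -9, reporting 3 is strictly better here, so truthful reporting is not dominant.

No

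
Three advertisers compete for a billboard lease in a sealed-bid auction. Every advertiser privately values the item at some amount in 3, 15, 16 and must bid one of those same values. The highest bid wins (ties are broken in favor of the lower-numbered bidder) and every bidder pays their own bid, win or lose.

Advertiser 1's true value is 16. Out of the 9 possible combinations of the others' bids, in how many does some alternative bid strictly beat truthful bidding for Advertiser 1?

Others bid (3, 3): truth gives 0; bid 3 gives 13 > 0. Violating.
Others bid (3, 15): truth gives 0; bid 15 gives 1 > 0. Violating.
Others bid (15, 3): truth gives 0; bid 15 gives 1 > 0. Violating.
Others bid (15, 15): truth gives 0; bid 15 gives 1 > 0. Violating.
Others bid (3, 16): truth gives 0; no alternative beats it.
Others bid (15, 16): truth gives 0; no alternative beats it.
(Checking all 9 profiles: 4 have a profitable deviation, 5 do not.)

4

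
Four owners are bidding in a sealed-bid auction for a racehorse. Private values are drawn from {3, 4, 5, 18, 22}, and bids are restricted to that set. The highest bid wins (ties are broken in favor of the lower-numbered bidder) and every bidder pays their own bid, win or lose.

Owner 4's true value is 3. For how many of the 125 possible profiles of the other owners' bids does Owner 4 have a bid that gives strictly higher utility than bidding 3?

8

Others bid (3, 3, 3): truth gives -3; bid 4 gives -1 > -3. Violating.
Others bid (3, 3, 4): truth gives -3; bid 5 gives -2 > -3. Violating.
Others bid (3, 4, 3): truth gives -3; bid 5 gives -2 > -3. Violating.
Others bid (3, 4, 4): truth gives -3; bid 5 gives -2 > -3. Violating.
Others bid (3, 3, 5): truth gives -3; no alternative beats it.
Others bid (3, 3, 18): truth gives -3; no alternative beats it.
(Checking all 125 profiles: 8 have a profitable deviation, 117 do not.)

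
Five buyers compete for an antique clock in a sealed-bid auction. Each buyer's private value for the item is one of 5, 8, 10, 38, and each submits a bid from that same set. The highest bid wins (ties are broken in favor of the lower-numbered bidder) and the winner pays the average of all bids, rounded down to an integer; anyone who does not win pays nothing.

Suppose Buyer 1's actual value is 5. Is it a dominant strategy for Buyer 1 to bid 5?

Check each profile of the others' bids and compare truth against every alternative bid.
Others bid (8, 8, 8, 8): truth gives 0, best alternative gives -3.
Others bid (5, 8, 8, 8): truth gives 0, best alternative gives -2.
Others bid (8, 5, 8, 8): truth gives 0, best alternative gives -2.
Others bid (8, 8, 5, 8): truth gives 0, best alternative gives -2.
Others bid (8, 8, 8, 5): truth gives 0, best alternative gives -2.
Others bid (5, 5, 5, 8): truth gives 0, best alternative gives -1.
(Remaining 250 profiles checked similarly; truth is weakly best in each.)
In every case the truthful bid is at least as good as any alternative, so it is a dominant strategy.

Yes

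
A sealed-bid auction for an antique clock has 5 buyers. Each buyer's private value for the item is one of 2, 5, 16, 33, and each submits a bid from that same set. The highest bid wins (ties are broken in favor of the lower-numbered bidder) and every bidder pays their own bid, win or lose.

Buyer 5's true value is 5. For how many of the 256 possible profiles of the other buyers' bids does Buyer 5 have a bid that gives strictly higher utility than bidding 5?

Others bid (2, 2, 2, 5): truth gives -5; bid 2 gives -2 > -5. Violating.
Others bid (2, 2, 2, 16): truth gives -5; bid 2 gives -2 > -5. Violating.
Others bid (2, 2, 2, 33): truth gives -5; bid 2 gives -2 > -5. Violating.
Others bid (2, 2, 5, 2): truth gives -5; bid 2 gives -2 > -5. Violating.
Others bid (2, 2, 2, 2): truth gives 0; no alternative beats it.
(Checking all 256 profiles: 255 have a profitable deviation, 1 does not.)

255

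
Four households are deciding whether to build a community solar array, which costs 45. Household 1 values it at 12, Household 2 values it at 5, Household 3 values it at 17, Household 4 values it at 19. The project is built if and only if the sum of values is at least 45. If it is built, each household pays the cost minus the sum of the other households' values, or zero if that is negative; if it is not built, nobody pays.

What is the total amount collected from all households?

Total value 53 ≥ cost 45, so it is built.
Household 1: others sum to 41; max(0, 45 - 41) = 4.
Household 2: others sum to 48; max(0, 45 - 48) = 0.
Household 3: others sum to 36; max(0, 45 - 36) = 9.
Household 4: others sum to 34; max(0, 45 - 34) = 11.
Total collected = 4 + 0 + 9 + 11 = 24.

24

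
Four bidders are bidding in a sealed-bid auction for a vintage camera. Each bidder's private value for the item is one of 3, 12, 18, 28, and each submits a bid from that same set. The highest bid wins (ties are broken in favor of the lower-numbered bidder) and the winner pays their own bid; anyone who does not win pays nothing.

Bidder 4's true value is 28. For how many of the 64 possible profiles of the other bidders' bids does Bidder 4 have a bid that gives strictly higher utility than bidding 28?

8

Others bid (3, 3, 3): truth gives 0; bid 12 gives 16 > 0. Violating.
Others bid (3, 3, 12): truth gives 0; bid 18 gives 10 > 0. Violating.
Others bid (3, 12, 3): truth gives 0; bid 18 gives 10 > 0. Violating.
Others bid (3, 12, 12): truth gives 0; bid 18 gives 10 > 0. Violating.
Others bid (3, 3, 18): truth gives 0; no alternative beats it.
Others bid (3, 3, 28): truth gives 0; no alternative beats it.
(Checking all 64 profiles: 8 have a profitable deviation, 56 do not.)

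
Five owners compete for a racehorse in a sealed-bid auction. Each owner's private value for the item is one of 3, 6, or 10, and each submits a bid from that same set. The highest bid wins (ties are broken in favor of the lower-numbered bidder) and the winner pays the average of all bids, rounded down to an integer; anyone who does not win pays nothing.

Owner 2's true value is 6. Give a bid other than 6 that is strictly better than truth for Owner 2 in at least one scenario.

Suppose Owner 1 bids 3, Owner 3 bids 3, Owner 4 bids 3 and Owner 5 bids 10.
Bid 6: loses, pays 0, utility 0.
Bid 10: wins, pays 5, utility 6 - 5 = 1.
So bidding 10 beats truth here (1 > 0).

10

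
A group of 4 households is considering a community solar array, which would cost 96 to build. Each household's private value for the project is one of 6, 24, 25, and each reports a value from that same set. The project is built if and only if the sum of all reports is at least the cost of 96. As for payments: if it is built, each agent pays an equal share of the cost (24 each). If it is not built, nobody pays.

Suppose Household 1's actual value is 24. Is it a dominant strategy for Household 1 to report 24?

Yes

Check each profile of the others' reports and compare truth against every alternative report.
Others report (6, 6, 6): truth gives 0, best alternative gives 0.
Others report (6, 6, 24): truth gives 0, best alternative gives 0.
Others report (6, 6, 25): truth gives 0, best alternative gives 0.
Others report (6, 24, 6): truth gives 0, best alternative gives 0.
Others report (6, 24, 24): truth gives 0, best alternative gives 0.
Others report (6, 24, 25): truth gives 0, best alternative gives 0.
(Remaining 21 profiles checked similarly; truth is weakly best in each.)
In every case the truthful report is at least as good as any alternative, so it is a dominant strategy.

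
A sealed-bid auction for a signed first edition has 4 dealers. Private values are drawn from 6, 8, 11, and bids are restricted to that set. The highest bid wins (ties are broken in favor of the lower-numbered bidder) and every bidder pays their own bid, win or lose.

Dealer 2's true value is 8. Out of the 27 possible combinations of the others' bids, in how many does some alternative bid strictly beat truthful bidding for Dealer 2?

Others bid (6, 6, 11): truth gives -8; bid 11 gives -3 > -8. Violating.
Others bid (6, 8, 11): truth gives -8; bid 11 gives -3 > -8. Violating.
Others bid (6, 11, 6): truth gives -8; bid 11 gives -3 > -8. Violating.
Others bid (6, 11, 8): truth gives -8; bid 11 gives -3 > -8. Violating.
Others bid (6, 6, 6): truth gives 0; no alternative beats it.
Others bid (6, 6, 8): truth gives 0; no alternative beats it.
(Checking all 27 profiles: 23 have a profitable deviation, 4 do not.)

23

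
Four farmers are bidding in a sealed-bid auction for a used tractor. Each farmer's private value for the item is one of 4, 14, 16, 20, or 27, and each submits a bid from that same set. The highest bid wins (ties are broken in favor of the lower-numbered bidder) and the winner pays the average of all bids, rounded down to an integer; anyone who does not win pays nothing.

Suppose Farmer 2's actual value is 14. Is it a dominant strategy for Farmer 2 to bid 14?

Consider the case where Farmer 1 bids 4, Farmer 3 bids 4 and Farmer 4 bids 16.
Truthful bid 14: loses, pays 0, utility 0.
Bid 16 instead: wins, pays 10, utility 14 - 10 = 4.
Since 4 > 0, bidding 16 is strictly better here, so truthful bidding is not dominant.

No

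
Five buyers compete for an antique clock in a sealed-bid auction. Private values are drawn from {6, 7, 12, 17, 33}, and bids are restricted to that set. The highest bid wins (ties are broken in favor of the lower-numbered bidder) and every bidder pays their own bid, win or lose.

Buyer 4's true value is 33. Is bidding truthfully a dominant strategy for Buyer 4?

Consider the case where Buyer 1 bids 6, Buyer 2 bids 6, Buyer 3 bids 6 and Buyer 5 bids 6.
Truthful bid 33: wins, pays 33, utility 33 - 33 = 0.
Bid 7 instead: wins, pays 7, utility 33 - 7 = 26.
Since 26 > 0, bidding 7 is strictly better here, so truthful bidding is not dominant.

No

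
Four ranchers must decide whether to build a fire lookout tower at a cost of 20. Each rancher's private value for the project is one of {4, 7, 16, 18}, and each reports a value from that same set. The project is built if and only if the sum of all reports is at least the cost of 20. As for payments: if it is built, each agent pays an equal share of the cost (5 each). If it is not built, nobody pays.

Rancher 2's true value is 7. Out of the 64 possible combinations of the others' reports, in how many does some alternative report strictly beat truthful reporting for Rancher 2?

Others report (4, 4, 4): truth gives 0; report 16 gives 2 > 0. Violating.
Others report (4, 4, 7): truth gives 2; no alternative beats it.
Others report (4, 4, 16): truth gives 2; no alternative beats it.
(Checking all 64 profiles: 1 has a profitable deviation, 63 do not.)

1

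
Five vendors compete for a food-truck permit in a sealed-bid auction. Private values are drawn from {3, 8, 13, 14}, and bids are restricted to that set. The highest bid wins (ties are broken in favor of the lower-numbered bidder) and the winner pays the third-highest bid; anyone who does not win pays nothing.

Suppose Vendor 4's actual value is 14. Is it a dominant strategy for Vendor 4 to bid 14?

Check each profile of the others' bids and compare truth against every alternative bid.
Others bid (3, 3, 3, 14): truth gives 11, best alternative gives 0.
Others bid (3, 3, 13, 3): truth gives 11, best alternative gives 0.
Others bid (3, 13, 3, 3): truth gives 11, best alternative gives 0.
Others bid (13, 3, 3, 3): truth gives 11, best alternative gives 0.
Others bid (3, 3, 8, 14): truth gives 6, best alternative gives 0.
Others bid (3, 3, 13, 8): truth gives 6, best alternative gives 0.
(Remaining 250 profiles checked similarly; truth is weakly best in each.)
In every case the truthful bid is at least as good as any alternative, so it is a dominant strategy.

Yes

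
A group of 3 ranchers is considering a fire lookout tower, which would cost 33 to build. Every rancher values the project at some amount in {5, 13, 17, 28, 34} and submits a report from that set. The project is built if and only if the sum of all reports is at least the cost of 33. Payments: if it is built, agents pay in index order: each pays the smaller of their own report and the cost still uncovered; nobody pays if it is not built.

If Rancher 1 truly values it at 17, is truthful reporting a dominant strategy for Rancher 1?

No

Consider the case where Rancher 2 reports 5 and Rancher 3 reports 17.
Truthful report 17: project built, pays 17, utility 17 - 17 = 0.
Report 13 instead: project built, pays 13, utility 17 - 13 = 4.
Since 4 > 0, reporting 13 is strictly better here, so truthful reporting is not dominant.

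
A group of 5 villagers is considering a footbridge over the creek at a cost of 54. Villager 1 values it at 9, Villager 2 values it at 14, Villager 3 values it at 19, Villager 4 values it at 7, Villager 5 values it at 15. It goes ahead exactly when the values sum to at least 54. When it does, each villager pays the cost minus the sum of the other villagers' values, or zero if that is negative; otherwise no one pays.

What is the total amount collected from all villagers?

18

Total value 64 ≥ cost 54, so it is built.
Villager 1: others sum to 55; max(0, 54 - 55) = 0.
Villager 2: others sum to 50; max(0, 54 - 50) = 4.
Villager 3: others sum to 45; max(0, 54 - 45) = 9.
Villager 4: others sum to 57; max(0, 54 - 57) = 0.
Villager 5: others sum to 49; max(0, 54 - 49) = 5.
Total collected = 0 + 4 + 9 + 0 + 5 = 18.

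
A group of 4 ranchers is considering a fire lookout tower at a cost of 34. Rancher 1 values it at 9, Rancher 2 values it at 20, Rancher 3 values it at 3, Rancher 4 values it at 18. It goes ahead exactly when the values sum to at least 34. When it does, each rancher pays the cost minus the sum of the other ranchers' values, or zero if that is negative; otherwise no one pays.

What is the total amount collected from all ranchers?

6

Total value 50 ≥ cost 34, so it is built.
Rancher 1: others sum to 41; max(0, 34 - 41) = 0.
Rancher 2: others sum to 30; max(0, 34 - 30) = 4.
Rancher 3: others sum to 47; max(0, 34 - 47) = 0.
Rancher 4: others sum to 32; max(0, 34 - 32) = 2.
Total collected = 0 + 4 + 0 + 2 = 6.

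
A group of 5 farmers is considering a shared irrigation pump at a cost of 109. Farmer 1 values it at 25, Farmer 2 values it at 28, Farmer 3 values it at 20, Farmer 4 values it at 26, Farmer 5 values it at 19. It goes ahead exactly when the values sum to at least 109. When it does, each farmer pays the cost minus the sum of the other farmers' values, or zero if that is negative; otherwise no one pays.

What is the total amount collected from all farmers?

Total value 118 ≥ cost 109, so it is built.
Farmer 1: others sum to 93; max(0, 109 - 93) = 16.
Farmer 2: others sum to 90; max(0, 109 - 90) = 19.
Farmer 3: others sum to 98; max(0, 109 - 98) = 11.
Farmer 4: others sum to 92; max(0, 109 - 92) = 17.
Farmer 5: others sum to 99; max(0, 109 - 99) = 10.
Total collected = 16 + 19 + 11 + 17 + 10 = 73.

73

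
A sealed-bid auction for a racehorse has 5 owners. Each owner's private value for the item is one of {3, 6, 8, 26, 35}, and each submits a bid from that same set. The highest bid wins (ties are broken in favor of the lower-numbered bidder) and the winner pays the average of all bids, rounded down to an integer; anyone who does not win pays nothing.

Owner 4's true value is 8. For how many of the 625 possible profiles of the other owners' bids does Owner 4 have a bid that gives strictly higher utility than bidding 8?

1

Others bid (3, 3, 3, 3): truth gives 4; bid 6 gives 5 > 4. Violating.
Others bid (3, 3, 3, 6): truth gives 4; no alternative beats it.
Others bid (3, 3, 3, 8): truth gives 3; no alternative beats it.
(Checking all 625 profiles: 1 has a profitable deviation, 624 do not.)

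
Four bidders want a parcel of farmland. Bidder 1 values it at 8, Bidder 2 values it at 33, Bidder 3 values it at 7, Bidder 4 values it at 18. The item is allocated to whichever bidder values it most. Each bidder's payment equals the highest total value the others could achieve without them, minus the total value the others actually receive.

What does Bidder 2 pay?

Bidder 2 has the highest value and receives the item.
Without Bidder 2, the item would go to the next-highest value, 18, so the others could achieve 18.
With Bidder 2 present and winning, the others receive nothing, so their total is 0.
Payment = 18 - 0 = 18.

18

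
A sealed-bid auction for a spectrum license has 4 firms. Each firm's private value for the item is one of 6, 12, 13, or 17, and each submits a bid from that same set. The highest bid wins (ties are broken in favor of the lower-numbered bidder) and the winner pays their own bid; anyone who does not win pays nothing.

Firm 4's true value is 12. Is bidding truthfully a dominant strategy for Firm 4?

Check each profile of the others' bids and compare truth against every alternative bid.
Others bid (6, 6, 6): truth gives 0, best alternative gives 0.
Others bid (6, 6, 12): truth gives 0, best alternative gives 0.
Others bid (6, 6, 13): truth gives 0, best alternative gives 0.
Others bid (6, 6, 17): truth gives 0, best alternative gives 0.
Others bid (6, 12, 6): truth gives 0, best alternative gives 0.
Others bid (6, 12, 12): truth gives 0, best alternative gives 0.
(Remaining 58 profiles checked similarly; truth is weakly best in each.)
In every case the truthful bid is at least as good as any alternative, so it is a dominant strategy.

Yes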